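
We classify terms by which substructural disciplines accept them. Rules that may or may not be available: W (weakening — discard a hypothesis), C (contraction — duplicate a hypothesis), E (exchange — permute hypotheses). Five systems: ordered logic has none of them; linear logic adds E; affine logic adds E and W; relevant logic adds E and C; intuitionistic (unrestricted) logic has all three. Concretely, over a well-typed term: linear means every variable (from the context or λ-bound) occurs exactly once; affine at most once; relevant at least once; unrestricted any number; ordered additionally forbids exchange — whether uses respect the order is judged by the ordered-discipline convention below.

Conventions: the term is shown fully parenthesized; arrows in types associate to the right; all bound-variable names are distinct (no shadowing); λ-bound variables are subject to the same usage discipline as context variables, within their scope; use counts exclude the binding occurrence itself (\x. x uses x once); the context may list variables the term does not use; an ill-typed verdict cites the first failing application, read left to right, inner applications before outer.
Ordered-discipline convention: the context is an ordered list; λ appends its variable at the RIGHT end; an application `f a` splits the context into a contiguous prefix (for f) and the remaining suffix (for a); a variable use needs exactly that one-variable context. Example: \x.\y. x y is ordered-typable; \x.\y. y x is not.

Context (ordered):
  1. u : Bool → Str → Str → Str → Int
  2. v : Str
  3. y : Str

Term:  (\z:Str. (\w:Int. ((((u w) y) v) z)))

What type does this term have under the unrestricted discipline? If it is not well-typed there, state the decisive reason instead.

not well-typed under unrestricted — the type mismatch rejects it
counts: u: 1×; v: 1×; y: 1×; z (bound): 1×; w (bound): 1×
uses in reading order: u, w, y, v, z
typing: ill-typed: an application expects Bool but receives Int
all disciplines: ordered ✗ · linear ✗ · affine ✗ · relevant ✗ · unrestricted ✗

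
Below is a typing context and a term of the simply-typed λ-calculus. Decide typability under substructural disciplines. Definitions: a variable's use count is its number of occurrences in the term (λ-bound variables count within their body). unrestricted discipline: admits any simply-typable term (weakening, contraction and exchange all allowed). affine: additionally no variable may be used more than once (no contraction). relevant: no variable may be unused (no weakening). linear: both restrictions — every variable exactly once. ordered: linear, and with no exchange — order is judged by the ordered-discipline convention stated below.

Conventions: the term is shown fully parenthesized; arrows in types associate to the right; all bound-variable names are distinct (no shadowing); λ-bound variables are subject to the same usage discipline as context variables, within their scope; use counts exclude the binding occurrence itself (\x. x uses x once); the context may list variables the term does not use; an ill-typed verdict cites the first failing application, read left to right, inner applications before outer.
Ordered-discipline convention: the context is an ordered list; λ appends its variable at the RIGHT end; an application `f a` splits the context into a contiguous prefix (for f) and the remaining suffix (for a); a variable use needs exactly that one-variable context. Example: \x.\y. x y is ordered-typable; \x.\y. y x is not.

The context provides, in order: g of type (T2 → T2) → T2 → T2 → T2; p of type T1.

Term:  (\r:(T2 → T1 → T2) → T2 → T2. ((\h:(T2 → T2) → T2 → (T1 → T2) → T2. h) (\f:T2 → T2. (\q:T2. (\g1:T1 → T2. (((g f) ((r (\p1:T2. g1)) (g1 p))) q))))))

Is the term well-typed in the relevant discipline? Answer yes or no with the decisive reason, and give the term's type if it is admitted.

no — p1 never used (weakening)
counts: g: 1×, p: 1×, r (bound): 1×, h (bound): 1×, f (bound): 1×, q (bound): 1×, g1 (bound): 2×, p1 (bound): 0×
use order (left to right): h, g, f, r, g1, g1, p, q
typing: the term checks, with type ((T2 → T1 → T2) → T2 → T2) → (T2 → T2) → T2 → (T1 → T2) → T2
across the five disciplines: ordered ✗ | linear ✗ | affine ✗ | relevant ✗ | unrestricted ✓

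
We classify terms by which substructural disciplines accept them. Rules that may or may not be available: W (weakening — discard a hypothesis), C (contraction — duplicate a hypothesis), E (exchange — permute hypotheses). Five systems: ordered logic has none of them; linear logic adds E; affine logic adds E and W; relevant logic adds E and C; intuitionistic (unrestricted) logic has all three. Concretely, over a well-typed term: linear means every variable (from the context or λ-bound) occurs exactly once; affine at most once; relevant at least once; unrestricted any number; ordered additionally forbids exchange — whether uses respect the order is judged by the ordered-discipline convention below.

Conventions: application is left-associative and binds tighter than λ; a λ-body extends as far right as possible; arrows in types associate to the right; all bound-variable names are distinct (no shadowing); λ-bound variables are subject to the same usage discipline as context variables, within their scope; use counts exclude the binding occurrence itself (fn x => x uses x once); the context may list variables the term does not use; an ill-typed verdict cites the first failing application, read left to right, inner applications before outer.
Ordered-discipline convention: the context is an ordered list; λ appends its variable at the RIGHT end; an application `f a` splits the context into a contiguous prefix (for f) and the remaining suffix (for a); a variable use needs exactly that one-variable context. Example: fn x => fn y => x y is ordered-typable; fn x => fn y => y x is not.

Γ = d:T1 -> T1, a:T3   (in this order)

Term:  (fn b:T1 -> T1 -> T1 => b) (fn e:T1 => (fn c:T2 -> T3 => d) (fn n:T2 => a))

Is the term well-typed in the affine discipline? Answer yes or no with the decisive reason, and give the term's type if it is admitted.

yes — at most one use each (d, a, b, e, c, n); term : T1 -> T1 -> T1
counts: d ×1; a ×1; b (λ-bound) ×1; e (λ-bound) ×0; c (λ-bound) ×0; n (λ-bound) ×0
use order (left to right): b, d, a
typing: well-typed — term : T1 -> T1 -> T1
all disciplines: ordered ✗; linear ✗; affine ✓; relevant ✗; unrestricted ✓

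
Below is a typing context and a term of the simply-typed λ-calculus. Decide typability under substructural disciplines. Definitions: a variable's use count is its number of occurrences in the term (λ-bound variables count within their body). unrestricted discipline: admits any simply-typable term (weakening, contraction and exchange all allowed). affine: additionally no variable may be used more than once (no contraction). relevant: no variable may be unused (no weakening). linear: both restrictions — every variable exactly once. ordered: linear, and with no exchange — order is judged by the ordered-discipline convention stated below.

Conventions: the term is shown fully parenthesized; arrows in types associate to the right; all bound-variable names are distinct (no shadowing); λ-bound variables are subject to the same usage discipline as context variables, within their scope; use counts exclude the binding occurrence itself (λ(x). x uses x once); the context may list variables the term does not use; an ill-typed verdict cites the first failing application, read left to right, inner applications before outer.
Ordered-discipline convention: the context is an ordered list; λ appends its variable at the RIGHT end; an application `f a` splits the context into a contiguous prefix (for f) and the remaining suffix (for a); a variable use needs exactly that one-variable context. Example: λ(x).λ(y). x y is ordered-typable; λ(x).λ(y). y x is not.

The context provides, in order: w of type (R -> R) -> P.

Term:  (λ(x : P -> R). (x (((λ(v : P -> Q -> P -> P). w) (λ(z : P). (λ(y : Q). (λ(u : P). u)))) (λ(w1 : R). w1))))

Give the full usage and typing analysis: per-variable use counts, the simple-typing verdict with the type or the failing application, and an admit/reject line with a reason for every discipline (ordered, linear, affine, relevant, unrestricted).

counts: w=1; x [bound]=1; v [bound]=0; z [bound]=0; y [bound]=0; u [bound]=1; w1 [bound]=1
order of uses: x, w, u, w1
typing: well-typed — term : (P -> R) -> R
ordered: ✗ — unused: v, z, y — weakening required
linear: ✗ — unused: v, z, y — weakening required
affine: ✓ — none of w, x, v, z, y, u, w1 used more than once
relevant: ✗ — unused: v, z, y — weakening required
unrestricted: ✓ — well-typed at (P -> R) -> R; no restrictions here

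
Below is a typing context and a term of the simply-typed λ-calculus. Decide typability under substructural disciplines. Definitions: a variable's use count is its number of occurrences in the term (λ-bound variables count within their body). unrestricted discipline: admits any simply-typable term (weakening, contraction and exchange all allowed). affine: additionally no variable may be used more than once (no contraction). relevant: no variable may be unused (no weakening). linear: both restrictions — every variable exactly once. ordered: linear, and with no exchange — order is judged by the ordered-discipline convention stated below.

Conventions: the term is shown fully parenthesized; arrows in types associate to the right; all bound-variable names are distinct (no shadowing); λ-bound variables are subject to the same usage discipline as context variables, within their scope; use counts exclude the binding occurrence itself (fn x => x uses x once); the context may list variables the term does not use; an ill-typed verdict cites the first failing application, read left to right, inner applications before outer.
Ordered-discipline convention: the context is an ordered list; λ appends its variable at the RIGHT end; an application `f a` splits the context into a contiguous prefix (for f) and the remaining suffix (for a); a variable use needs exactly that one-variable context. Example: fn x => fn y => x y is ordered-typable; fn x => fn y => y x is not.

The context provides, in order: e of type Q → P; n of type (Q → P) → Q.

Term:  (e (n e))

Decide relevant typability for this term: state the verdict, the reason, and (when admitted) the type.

yes — none of e, n goes unused; term : P
variable uses: e: 2; n: 1
uses in reading order: e, n, e
typing: the term checks, with type P
across the five disciplines: ordered ✗; linear ✗; affine ✗; relevant ✓; unrestricted ✓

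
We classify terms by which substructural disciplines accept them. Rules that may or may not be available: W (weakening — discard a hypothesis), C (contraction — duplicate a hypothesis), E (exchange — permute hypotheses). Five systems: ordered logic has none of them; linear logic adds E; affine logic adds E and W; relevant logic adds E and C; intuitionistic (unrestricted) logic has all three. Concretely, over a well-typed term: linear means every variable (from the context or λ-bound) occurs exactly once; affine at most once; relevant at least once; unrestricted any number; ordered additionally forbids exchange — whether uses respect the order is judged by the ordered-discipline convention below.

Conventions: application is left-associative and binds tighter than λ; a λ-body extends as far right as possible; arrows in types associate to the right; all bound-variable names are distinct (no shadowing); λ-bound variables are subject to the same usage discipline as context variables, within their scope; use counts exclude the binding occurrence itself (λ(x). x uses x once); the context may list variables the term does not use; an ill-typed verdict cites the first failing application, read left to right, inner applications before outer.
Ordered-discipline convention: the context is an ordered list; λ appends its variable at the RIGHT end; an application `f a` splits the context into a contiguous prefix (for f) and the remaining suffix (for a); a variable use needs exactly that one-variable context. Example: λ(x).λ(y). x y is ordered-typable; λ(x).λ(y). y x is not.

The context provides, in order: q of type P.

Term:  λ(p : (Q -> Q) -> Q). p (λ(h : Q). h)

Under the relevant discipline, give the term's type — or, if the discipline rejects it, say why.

not well-typed under relevant — needs weakening: q unused
counts: q: 0, p (bound): 1, h (bound): 1
uses in reading order: p, h
typing: well-typed at ((Q -> Q) -> Q) -> Q
summary: ordered ✗, linear ✗, affine ✓, relevant ✗, unrestricted ✓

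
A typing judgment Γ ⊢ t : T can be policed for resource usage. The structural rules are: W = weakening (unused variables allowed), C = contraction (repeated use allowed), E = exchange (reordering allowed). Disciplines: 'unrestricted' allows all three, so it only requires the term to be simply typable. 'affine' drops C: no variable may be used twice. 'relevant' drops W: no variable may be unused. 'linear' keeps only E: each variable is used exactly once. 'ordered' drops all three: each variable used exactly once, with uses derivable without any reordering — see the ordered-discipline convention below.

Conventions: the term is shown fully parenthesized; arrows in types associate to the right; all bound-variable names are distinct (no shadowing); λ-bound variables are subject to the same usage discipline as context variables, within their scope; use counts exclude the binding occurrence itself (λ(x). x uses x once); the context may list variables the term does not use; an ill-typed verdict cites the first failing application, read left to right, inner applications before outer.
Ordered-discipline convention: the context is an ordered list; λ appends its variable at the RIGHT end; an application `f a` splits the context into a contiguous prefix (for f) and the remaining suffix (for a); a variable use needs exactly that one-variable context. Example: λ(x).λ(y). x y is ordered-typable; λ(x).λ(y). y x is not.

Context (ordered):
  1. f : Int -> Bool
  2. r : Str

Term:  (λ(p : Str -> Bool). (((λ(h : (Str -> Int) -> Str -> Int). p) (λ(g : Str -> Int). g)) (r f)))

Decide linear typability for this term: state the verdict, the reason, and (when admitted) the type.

no — the type mismatch rejects it
usage: f: 1, r: 1, p (bound): 1, h (bound): 0, g (bound): 1
uses in reading order: p, g, r, f
typing: ill-typed: non-arrow in function slot: Str
all disciplines: ordered ✗ | linear ✗ | affine ✗ | relevant ✗ | unrestricted ✗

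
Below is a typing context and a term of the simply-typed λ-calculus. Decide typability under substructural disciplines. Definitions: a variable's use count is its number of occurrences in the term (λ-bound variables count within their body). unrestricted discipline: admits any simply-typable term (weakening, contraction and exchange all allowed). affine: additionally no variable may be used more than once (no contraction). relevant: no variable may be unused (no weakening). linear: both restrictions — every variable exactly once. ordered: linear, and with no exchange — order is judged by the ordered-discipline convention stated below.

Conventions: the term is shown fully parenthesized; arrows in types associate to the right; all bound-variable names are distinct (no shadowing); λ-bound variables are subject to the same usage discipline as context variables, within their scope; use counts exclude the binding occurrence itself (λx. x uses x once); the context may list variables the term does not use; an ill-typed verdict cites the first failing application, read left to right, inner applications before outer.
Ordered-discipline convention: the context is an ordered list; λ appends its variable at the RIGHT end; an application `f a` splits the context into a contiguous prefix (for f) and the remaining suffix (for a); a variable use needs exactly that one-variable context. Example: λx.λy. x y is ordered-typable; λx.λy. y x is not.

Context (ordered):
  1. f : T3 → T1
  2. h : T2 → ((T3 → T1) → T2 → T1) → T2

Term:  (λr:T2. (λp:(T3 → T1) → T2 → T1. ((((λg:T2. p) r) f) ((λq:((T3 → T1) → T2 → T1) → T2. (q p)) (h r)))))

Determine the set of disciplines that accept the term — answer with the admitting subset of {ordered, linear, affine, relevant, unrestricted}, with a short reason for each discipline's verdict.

admitting disciplines: unrestricted
variable uses: f=1, h=1, r (bound)=2, p (bound)=2, g (bound)=0, q (bound)=1
order of uses: p, r, f, q, p, h, r
typing: well-typed at T2 → ((T3 → T1) → T2 → T1) → T1
ordered: ✗ — uses contraction: r ×2, p ×2; needs weakening: g unused
linear: ✗ — uses contraction: r ×2, p ×2; needs weakening: g unused
affine: ✗ — uses contraction: r ×2, p ×2
relevant: ✗ — needs weakening: g unused
unrestricted: ✓ — type-checks (T2 → ((T3 → T1) → T2 → T1) → T1) and nothing is barred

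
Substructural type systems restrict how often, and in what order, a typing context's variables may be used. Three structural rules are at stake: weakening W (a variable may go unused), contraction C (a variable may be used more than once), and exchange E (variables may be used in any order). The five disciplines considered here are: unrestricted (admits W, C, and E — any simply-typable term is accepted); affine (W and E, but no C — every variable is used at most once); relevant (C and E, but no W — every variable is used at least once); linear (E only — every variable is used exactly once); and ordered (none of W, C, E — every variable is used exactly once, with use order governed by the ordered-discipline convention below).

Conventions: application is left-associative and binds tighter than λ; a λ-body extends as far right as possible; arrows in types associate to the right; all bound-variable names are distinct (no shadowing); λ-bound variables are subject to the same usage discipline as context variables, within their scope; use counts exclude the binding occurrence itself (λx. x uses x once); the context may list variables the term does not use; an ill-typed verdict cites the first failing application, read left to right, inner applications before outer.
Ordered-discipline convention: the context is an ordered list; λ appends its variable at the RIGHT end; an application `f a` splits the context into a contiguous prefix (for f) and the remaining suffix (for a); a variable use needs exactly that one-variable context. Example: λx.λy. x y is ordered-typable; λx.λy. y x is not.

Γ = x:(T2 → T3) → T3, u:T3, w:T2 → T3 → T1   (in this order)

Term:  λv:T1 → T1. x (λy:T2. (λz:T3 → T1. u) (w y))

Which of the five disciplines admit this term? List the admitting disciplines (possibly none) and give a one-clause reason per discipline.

admitted by: affine, unrestricted
use counts: x=1; u=1; w=1; v [bound]=0; y [bound]=1; z [bound]=0
use order (left to right): x, u, w, y
typing: ✓ — (T1 → T1) → T3
ordered: ✗ — v, z left unused
linear: ✗ — v, z left unused
affine: ✓ — no duplicate uses among x, u, w, v, y, z
relevant: ✗ — v, z left unused
unrestricted: ✓ — typability at (T1 → T1) → T3 is all that's needed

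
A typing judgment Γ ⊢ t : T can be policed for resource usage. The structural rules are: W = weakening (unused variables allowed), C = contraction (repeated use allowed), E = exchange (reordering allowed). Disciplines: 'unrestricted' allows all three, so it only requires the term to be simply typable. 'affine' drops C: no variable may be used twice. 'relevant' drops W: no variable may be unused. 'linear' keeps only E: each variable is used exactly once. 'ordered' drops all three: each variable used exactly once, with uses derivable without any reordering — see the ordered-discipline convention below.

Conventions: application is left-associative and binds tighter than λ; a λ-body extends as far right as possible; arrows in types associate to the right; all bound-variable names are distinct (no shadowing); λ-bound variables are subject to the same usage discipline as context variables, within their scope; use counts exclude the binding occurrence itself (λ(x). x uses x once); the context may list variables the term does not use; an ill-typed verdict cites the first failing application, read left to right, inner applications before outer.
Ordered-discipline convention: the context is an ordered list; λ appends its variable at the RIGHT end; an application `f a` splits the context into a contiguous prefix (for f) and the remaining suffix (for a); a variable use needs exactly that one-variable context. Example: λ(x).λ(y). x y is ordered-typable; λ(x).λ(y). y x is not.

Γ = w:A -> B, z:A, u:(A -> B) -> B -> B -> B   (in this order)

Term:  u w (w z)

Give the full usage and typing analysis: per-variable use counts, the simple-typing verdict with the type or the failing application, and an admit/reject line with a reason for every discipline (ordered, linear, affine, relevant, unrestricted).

use counts: w: 2×, z: 1×, u: 1×
use order (left to right): u, w, w, z
typing: the term checks, with type B -> B
ordered ✗ (repeated use of w ×2)
linear ✗ (repeated use of w ×2)
affine ✗ (repeated use of w ×2)
relevant ✓ (at least one use each (w, z, u))
unrestricted ✓ (type-checks (B -> B) and nothing is barred)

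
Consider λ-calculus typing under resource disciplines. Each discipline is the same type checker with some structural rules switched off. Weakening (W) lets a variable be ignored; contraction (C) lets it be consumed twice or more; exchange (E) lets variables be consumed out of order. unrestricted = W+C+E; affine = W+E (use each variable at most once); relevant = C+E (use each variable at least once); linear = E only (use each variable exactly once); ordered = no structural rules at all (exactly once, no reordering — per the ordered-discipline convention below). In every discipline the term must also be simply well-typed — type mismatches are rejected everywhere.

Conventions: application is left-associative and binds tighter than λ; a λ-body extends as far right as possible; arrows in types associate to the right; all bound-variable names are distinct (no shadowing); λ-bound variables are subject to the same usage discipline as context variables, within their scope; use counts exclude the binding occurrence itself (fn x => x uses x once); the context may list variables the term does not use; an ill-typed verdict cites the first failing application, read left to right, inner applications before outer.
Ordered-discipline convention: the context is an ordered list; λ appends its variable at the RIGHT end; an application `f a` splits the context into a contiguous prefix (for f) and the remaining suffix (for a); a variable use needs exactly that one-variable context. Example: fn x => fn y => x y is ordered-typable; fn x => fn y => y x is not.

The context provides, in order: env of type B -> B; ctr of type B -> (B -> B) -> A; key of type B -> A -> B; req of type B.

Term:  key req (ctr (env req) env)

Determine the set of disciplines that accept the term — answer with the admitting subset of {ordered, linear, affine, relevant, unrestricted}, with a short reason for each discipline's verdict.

accepted by: relevant, unrestricted
variable uses: env=2, ctr=1, key=1, req=2
left-to-right use order: key, req, ctr, env, req, env
typing: well-typed at B
ordered: ✗, repeated use of env ×2, req ×2
linear: ✗, repeated use of env ×2, req ×2
affine: ✗, repeated use of env ×2, req ×2
relevant: ✓, env, ctr, key, req: all used, weakening unneeded
unrestricted: ✓, type-checks (B) and nothing is barred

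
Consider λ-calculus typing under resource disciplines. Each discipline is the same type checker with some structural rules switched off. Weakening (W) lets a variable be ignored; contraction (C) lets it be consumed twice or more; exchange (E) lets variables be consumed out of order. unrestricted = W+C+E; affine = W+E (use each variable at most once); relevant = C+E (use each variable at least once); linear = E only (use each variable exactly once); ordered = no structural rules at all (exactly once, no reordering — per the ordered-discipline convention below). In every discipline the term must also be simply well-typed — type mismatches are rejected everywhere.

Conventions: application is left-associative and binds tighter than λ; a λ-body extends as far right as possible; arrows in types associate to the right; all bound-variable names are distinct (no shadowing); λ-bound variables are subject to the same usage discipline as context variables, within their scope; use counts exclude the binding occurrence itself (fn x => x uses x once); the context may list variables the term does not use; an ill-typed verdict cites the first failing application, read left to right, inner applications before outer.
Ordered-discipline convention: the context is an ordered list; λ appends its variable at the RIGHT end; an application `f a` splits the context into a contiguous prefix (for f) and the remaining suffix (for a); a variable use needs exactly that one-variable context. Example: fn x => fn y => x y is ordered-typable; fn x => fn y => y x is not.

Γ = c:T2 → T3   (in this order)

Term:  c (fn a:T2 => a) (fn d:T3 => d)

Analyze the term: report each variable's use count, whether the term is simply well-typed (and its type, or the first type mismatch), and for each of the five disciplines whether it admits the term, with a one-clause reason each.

counts: c=1, a (bound)=1, d (bound)=1
use order (left to right): c, a, d
typing: ill-typed: argument of type T2 → T2 where T2 is required
ordered: ✗ — not simply typable
linear: ✗ — fails simple typing
affine: ✗ — a type mismatch blocks all five
relevant: ✗ — the type mismatch rejects it
unrestricted: ✗ — not simply typable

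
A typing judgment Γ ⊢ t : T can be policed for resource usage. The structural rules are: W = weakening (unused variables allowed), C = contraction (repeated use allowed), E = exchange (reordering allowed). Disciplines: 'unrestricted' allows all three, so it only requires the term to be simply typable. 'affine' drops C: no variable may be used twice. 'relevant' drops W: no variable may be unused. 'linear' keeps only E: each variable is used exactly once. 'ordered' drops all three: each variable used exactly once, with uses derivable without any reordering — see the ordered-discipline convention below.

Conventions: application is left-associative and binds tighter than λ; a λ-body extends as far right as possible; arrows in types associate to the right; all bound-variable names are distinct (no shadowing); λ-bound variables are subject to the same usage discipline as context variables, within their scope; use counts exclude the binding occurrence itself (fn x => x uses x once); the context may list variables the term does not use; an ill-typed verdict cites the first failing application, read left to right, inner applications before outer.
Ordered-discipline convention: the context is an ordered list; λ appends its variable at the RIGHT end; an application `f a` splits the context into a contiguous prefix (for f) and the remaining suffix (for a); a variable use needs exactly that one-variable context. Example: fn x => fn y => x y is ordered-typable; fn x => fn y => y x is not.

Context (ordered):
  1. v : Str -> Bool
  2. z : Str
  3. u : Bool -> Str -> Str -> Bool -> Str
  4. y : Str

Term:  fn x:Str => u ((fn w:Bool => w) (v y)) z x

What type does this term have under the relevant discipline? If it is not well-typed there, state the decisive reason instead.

term : Str -> Bool -> Str
variable uses: v ×1, z ×1, u ×1, y ×1, x (λ-bound) ×1, w (λ-bound) ×1
use order (left to right): u, w, v, y, z, x
typing: well-typed — term : Str -> Bool -> Str
across the five disciplines: ordered ✗ · linear ✓ · affine ✓ · relevant ✓ · unrestricted ✓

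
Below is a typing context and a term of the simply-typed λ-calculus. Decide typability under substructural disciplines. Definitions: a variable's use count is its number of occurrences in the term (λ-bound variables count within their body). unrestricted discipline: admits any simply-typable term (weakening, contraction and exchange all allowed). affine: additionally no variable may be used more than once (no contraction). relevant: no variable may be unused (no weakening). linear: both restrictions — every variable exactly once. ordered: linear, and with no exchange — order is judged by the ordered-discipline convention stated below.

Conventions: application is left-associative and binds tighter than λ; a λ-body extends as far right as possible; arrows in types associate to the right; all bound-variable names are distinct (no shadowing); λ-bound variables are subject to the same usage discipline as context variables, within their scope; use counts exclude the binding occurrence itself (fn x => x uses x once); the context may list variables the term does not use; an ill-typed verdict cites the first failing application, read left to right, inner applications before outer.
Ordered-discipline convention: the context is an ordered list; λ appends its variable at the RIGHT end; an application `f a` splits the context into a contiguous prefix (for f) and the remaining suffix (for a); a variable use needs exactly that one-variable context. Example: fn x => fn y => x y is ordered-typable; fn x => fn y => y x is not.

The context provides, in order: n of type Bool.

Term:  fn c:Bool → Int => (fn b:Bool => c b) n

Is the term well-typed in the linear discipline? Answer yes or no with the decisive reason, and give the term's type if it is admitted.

yes — n, c, b: one use apiece; term : (Bool → Int) → Int
counts: n: 1×, c [bound]: 1×, b [bound]: 1×
uses in reading order: c, b, n
typing: well-typed at (Bool → Int) → Int
across the five disciplines: ordered ✗; linear ✓; affine ✓; relevant ✓; unrestricted ✓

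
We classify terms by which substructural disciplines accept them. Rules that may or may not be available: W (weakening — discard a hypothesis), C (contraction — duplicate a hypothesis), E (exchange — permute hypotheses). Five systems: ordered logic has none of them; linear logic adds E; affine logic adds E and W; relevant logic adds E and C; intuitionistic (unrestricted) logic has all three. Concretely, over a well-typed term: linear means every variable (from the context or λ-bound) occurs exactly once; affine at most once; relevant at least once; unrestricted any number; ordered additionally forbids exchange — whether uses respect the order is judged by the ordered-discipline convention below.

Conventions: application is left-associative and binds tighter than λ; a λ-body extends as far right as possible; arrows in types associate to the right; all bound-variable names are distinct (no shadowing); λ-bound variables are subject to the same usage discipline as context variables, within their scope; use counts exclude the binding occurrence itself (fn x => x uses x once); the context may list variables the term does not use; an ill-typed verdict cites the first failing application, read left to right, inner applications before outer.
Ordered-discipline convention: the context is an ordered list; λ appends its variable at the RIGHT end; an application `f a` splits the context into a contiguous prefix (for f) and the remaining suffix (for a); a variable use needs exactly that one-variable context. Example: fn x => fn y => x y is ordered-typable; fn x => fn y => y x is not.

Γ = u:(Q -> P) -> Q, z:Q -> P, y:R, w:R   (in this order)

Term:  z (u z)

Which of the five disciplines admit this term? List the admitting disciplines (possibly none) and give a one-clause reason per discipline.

admitted in: unrestricted
counts: u: 1; z: 2; y: 0; w: 0
order of uses: z, u, z
typing: ✓ — P
ordered: ✗ — uses contraction: z ×2; y, w left unused
linear: ✗ — uses contraction: z ×2; y, w left unused
affine: ✗ — uses contraction: z ×2
relevant: ✗ — y, w left unused
unrestricted: ✓ — type-checks (P) and nothing is barred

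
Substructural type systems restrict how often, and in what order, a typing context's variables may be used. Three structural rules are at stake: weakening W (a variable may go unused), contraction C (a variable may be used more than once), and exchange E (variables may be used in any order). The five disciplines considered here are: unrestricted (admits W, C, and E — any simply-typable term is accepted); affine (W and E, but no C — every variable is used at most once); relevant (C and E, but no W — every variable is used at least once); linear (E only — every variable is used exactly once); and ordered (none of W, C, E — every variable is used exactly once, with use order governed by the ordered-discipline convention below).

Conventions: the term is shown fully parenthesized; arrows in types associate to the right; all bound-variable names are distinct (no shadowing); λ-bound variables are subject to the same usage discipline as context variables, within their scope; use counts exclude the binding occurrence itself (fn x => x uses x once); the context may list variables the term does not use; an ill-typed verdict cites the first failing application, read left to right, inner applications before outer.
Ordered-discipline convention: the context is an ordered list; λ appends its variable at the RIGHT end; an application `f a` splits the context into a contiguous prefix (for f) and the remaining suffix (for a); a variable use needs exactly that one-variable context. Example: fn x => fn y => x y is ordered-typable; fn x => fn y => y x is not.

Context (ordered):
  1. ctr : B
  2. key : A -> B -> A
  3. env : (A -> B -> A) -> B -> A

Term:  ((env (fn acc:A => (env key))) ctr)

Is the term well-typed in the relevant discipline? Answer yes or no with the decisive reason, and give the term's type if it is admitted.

no — acc left unused
counts: ctr: 1×, key: 1×, env: 2×, acc (bound): 0×
left-to-right use order: env, env, key, ctr
typing: the term checks, with type A
across the five disciplines: ordered ✗ · linear ✗ · affine ✗ · relevant ✗ · unrestricted ✓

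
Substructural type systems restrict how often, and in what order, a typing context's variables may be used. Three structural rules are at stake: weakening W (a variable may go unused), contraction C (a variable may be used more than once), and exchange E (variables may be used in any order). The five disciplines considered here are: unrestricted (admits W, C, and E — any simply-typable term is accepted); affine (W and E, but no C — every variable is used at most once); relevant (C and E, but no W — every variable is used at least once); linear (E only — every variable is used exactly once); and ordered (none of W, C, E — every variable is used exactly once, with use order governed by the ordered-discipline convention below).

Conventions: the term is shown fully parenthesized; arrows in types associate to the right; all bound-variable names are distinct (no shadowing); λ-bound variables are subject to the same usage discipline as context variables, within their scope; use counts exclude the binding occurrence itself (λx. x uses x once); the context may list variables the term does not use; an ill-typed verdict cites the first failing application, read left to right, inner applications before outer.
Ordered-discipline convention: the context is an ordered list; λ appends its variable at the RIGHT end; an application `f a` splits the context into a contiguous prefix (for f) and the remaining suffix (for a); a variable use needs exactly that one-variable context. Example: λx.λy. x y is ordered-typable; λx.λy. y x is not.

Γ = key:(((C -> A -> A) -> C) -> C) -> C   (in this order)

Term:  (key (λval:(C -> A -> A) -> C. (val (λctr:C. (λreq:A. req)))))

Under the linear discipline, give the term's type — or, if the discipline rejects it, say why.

not well-typed under linear — needs weakening: ctr unused
use counts: key: 1×; val [bound]: 1×; ctr [bound]: 0×; req [bound]: 1×
use order (left to right): key, val, req
typing: well-typed at C
all disciplines: ordered ✗, linear ✗, affine ✓, relevant ✗, unrestricted ✓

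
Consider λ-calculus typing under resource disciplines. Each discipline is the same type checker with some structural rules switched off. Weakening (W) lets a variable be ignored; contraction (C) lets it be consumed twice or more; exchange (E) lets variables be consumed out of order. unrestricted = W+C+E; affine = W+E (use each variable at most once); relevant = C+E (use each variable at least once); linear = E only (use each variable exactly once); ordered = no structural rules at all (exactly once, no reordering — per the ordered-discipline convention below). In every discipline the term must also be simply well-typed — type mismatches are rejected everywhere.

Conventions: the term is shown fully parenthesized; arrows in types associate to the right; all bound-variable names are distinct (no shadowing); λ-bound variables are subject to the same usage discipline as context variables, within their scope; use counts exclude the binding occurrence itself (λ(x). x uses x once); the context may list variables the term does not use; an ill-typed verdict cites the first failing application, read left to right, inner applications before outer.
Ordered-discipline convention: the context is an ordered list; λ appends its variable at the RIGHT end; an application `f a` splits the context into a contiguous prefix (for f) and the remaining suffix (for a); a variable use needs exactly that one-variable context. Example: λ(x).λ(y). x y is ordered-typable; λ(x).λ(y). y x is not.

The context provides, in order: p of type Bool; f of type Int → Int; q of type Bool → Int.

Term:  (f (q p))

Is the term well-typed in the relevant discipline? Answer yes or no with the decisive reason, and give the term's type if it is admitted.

yes — p, f, q: all used, weakening unneeded; term : Int
usage: p: 1; f: 1; q: 1
use order (left to right): f, q, p
typing: well-typed at Int
across the five disciplines: ordered ✗ · linear ✓ · affine ✓ · relevant ✓ · unrestricted ✓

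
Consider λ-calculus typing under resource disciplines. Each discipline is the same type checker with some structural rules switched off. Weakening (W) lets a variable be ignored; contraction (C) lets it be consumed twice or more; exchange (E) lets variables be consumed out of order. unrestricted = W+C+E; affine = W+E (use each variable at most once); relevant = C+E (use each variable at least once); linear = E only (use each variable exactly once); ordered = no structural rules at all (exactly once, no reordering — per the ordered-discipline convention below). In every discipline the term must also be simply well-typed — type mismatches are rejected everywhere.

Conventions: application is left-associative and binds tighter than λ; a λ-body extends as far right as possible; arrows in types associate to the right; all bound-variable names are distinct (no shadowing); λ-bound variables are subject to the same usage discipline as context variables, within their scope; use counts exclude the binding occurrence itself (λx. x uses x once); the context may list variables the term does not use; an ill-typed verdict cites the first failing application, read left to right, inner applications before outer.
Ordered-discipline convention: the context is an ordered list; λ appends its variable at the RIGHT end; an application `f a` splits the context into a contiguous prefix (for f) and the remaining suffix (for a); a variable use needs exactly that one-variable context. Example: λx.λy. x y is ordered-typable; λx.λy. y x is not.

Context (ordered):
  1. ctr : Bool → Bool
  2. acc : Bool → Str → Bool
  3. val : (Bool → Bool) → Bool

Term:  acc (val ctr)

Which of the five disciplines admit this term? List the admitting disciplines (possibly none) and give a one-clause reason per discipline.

admitting disciplines: linear, affine, relevant, unrestricted
counts: ctr: 1; acc: 1; val: 1
left-to-right use order: acc, val, ctr
typing: well-typed — term : Str → Bool
ordered: ✗, needs exchange: uses follow acc, val, ctr
linear: ✓, single use per variable (ctr, acc, val)
affine: ✓, ctr, acc, val: no repeats, contraction unneeded
relevant: ✓, none of ctr, acc, val goes unused
unrestricted: ✓, well-typed at Str → Bool; no restrictions here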